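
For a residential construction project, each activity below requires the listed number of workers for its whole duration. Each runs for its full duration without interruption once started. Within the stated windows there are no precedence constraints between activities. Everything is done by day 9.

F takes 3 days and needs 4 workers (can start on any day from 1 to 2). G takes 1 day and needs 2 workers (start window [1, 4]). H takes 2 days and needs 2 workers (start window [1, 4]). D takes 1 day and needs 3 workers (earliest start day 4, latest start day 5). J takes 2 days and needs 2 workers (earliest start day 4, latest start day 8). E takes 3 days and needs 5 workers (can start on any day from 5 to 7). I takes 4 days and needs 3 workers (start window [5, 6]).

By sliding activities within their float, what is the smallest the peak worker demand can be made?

Early-start (F@1, G@1, H@1, D@4, J@4, E@5, I@5) gives peak 10: d1:8  d2:6  d3:4  d4:5  d5:10  d6:8  d7:8  d8:3  d9:0.
Shift I→6.
Schedule F@1, G@1, H@1, D@4, J@4, E@5, I@6: d1:8  d2:6  d3:4  d4:5  d5:7  d6:8  d7:8  d8:3  d9:3 — peak 8.

8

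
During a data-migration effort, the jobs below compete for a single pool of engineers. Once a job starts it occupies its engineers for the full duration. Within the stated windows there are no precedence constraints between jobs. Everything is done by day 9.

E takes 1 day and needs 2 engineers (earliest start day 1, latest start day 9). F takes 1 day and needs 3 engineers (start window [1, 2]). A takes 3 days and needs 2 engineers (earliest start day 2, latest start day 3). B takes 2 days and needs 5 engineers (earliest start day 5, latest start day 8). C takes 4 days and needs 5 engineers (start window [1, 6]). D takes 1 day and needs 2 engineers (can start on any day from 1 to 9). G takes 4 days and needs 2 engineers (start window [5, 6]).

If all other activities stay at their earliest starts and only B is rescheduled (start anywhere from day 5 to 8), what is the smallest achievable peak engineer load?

12

B@5: d1:12  d2:7  d3:7  d4:7  d5:7  d6:7  d7:2  d8:2  d9:0 → peak 12
B@6: d1:12  d2:7  d3:7  d4:7  d5:2  d6:7  d7:7  d8:2  d9:0 → peak 12
B@7: d1:12  d2:7  d3:7  d4:7  d5:2  d6:2  d7:7  d8:7  d9:0 → peak 12
B@8: d1:12  d2:7  d3:7  d4:7  d5:2  d6:2  d7:2  d8:7  d9:5 → peak 12
Best is B@5, peak 12.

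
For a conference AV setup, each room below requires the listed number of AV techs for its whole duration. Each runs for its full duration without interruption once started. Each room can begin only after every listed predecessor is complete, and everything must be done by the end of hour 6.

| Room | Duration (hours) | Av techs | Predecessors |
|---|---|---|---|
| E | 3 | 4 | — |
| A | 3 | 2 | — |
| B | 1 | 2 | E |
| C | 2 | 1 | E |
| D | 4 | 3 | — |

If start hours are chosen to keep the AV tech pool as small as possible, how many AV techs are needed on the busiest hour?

7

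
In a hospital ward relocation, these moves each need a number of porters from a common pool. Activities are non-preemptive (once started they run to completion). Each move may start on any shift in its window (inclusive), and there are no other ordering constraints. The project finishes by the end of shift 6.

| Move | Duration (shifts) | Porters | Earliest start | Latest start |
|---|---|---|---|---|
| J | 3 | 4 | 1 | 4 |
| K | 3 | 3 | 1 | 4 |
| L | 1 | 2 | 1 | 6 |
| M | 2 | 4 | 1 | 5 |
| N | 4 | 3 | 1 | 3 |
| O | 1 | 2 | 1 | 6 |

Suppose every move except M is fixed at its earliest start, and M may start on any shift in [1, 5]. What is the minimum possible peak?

M@1: s1:18  s2:14  s3:10  s4:3  s5:0  s6:0 → peak 18
M@2: s1:14  s2:14  s3:14  s4:3  s5:0  s6:0 → peak 14
M@3: s1:14  s2:10  s3:14  s4:7  s5:0  s6:0 → peak 14
M@4: s1:14  s2:10  s3:10  s4:7  s5:4  s6:0 → peak 14
M@5: s1:14  s2:10  s3:10  s4:3  s5:4  s6:4 → peak 14
Best is M@2, peak 14.

14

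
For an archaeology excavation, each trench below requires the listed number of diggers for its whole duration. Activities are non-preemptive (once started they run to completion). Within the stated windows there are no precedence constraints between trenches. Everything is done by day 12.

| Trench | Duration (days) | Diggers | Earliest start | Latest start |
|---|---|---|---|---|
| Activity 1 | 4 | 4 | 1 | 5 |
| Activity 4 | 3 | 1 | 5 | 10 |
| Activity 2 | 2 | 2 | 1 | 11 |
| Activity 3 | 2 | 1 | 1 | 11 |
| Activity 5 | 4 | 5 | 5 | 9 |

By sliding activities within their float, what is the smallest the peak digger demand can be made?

Early-start (Activity 1@1, Activity 4@5, Activity 2@1, Activity 3@1, Activity 5@5) gives peak 7: d1:7  d2:7  d3:4  d4:4  d5:6  d6:6  d7:6  d8:5  d9:0  d10:0  d11:0  d12:0.
Shift Activity 2→5, Activity 5→8.
Schedule Activity 1@1, Activity 4@5, Activity 2@5, Activity 3@1, Activity 5@8: d1:5  d2:5  d3:4  d4:4  d5:3  d6:3  d7:1  d8:5  d9:5  d10:5  d11:5  d12:0 — peak 5.

5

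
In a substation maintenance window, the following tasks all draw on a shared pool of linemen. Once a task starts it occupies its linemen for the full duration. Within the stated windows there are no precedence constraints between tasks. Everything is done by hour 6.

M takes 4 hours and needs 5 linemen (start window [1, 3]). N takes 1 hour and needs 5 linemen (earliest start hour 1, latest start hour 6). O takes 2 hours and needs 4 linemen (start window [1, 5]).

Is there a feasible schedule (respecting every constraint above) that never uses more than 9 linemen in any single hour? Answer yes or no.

yes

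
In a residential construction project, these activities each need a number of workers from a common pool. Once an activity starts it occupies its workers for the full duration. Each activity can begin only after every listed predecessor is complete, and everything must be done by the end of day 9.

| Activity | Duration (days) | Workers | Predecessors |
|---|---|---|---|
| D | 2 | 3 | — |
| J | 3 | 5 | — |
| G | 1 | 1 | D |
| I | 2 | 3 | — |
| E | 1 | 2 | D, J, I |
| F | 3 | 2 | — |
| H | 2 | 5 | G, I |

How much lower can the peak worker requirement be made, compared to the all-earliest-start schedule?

Early-start peak: d1:13  d2:13  d3:8  d4:7  d5:5  d6:0  d7:0  d8:0  d9:0 ⇒ 13.
Leveled (D@1, J@3, G@3, I@1, E@6, F@4, H@7): d1:6  d2:6  d3:6  d4:7  d5:7  d6:4  d7:5  d8:5  d9:0 ⇒ 7.
Reduction 13 − 7 = 6.

6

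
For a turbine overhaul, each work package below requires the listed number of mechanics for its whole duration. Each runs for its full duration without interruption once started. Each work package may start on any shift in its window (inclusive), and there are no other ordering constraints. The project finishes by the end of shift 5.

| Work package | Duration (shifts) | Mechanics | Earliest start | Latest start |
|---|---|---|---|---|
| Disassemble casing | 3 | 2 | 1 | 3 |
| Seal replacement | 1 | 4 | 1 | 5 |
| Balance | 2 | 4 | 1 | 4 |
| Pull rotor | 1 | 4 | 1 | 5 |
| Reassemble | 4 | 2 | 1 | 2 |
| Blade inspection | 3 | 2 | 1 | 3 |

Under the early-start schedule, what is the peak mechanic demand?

Early-start schedule: Disassemble casing@1, Seal replacement@1, Balance@1, Pull rotor@1, Reassemble@1, Blade inspection@1.
Load per shift: shift 1: 18, shift 2: 10, shift 3: 6, shift 4: 2, shift 5: 0.
Peak is 18.

18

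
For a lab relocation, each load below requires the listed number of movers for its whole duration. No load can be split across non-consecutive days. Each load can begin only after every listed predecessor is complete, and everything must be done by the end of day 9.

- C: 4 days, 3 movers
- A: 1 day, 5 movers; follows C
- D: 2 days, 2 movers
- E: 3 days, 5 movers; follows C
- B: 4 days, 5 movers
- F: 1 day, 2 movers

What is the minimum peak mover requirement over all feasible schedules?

8

Early-start (C@1, A@5, D@1, E@5, B@1, F@1) gives peak 12: d1:12  d2:10  d3:8  d4:8  d5:10  d6:5  d7:5  d8:0  d9:0.
Shift D→5, E→6, F→7.
Schedule C@1, A@5, D@5, E@6, B@1, F@7: d1:8  d2:8  d3:8  d4:8  d5:7  d6:7  d7:7  d8:5  d9:0 — peak 8.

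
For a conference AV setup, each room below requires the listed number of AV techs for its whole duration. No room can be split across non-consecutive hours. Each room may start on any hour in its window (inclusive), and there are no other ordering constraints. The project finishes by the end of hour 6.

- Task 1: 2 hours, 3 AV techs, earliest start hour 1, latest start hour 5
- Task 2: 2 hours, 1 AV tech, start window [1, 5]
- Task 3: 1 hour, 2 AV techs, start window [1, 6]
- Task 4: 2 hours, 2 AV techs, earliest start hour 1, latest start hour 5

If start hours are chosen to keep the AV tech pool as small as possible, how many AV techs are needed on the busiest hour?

3

Early-start (Task 1@1, Task 2@1, Task 3@1, Task 4@1) gives peak 8: h1:8  h2:6  h3:0  h4:0  h5:0  h6:0.
Shift Task 2→3, Task 3→3, Task 4→4.
Schedule Task 1@1, Task 2@3, Task 3@3, Task 4@4: h1:3  h2:3  h3:3  h4:3  h5:2  h6:0 — peak 3.
Total AV tech-hours = 14 over 6 hours ⇒ peak ≥ ⌈14/6⌉ = 3, so 3 is optimal.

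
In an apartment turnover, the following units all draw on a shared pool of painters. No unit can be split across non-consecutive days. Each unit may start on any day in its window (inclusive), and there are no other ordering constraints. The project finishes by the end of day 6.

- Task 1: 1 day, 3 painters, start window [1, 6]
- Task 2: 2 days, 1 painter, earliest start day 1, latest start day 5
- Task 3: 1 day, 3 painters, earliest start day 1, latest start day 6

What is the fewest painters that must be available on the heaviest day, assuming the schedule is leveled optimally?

3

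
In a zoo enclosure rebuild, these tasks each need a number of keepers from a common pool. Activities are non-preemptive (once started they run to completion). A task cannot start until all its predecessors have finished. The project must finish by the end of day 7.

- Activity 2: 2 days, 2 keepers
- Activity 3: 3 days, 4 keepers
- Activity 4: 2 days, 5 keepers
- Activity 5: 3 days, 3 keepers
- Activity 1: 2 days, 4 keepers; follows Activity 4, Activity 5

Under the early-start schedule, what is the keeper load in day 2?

14

At early start, day 2 has: Activity 2, Activity 3, Activity 4, Activity 5.
Demand: 2 + 4 + 5 + 3 = 14.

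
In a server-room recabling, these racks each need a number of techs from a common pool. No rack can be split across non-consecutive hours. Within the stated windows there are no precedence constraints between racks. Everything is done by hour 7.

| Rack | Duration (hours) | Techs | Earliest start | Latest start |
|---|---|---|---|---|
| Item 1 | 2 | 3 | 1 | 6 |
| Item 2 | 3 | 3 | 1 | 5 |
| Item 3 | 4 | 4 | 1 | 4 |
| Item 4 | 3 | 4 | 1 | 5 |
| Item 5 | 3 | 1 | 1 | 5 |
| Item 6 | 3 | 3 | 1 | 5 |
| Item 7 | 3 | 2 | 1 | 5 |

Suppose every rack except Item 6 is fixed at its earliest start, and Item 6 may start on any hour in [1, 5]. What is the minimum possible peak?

Item 6@1: h1:20  h2:20  h3:17  h4:4  h5:0  h6:0  h7:0 → peak 20
Item 6@2: h1:17  h2:20  h3:17  h4:7  h5:0  h6:0  h7:0 → peak 20
Item 6@3: h1:17  h2:17  h3:17  h4:7  h5:3  h6:0  h7:0 → peak 17
Item 6@4: h1:17  h2:17  h3:14  h4:7  h5:3  h6:3  h7:0 → peak 17
Item 6@5: h1:17  h2:17  h3:14  h4:4  h5:3  h6:3  h7:3 → peak 17
Best is Item 6@3, peak 17.

17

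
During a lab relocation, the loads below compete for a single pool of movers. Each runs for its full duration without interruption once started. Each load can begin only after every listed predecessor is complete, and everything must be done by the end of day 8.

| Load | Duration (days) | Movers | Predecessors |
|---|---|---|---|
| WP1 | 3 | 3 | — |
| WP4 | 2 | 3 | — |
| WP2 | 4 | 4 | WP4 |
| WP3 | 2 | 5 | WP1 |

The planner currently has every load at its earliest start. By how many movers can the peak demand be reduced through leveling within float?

2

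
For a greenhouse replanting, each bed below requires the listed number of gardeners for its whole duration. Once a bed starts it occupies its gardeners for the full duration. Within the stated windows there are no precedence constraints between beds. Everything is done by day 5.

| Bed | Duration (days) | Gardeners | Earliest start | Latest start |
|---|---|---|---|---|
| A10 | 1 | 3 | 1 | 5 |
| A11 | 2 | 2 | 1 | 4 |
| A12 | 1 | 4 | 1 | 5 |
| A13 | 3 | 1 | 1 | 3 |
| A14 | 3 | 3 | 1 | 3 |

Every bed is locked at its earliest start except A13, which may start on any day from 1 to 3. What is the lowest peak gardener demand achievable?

12

A13@1: d1:13  d2:6  d3:4  d4:0  d5:0 → peak 13
A13@2: d1:12  d2:6  d3:4  d4:1  d5:0 → peak 12
A13@3: d1:12  d2:5  d3:4  d4:1  d5:1 → peak 12
Best is A13@2, peak 12.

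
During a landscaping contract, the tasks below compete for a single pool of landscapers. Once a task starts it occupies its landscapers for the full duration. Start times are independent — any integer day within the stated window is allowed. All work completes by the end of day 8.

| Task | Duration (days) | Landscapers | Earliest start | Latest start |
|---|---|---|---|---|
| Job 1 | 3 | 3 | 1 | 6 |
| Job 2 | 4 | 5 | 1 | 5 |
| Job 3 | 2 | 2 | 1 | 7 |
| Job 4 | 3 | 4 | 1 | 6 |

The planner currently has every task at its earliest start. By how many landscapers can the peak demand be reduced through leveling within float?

Early-start peak: d1:14  d2:14  d3:12  d4:5  d5:0  d6:0  d7:0  d8:0 ⇒ 14.
Leveled (Job 1@1, Job 2@4, Job 3@4, Job 4@1): d1:7  d2:7  d3:7  d4:7  d5:7  d6:5  d7:5  d8:0 ⇒ 7.
Reduction 14 − 7 = 7.

7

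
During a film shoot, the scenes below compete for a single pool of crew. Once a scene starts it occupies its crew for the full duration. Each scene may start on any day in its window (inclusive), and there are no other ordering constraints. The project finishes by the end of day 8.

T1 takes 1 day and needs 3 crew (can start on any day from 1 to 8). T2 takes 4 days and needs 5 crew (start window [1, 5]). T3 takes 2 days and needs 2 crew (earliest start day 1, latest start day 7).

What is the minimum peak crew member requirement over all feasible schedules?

5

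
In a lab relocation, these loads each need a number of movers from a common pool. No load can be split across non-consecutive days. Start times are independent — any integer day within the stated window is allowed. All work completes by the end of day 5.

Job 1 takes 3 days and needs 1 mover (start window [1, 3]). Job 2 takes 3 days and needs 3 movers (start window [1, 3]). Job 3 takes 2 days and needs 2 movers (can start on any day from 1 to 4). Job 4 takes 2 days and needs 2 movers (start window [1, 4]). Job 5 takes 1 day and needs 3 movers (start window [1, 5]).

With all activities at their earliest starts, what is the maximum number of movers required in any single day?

11

Early-start schedule: Job 1@1, Job 2@1, Job 3@1, Job 4@1, Job 5@1.
Load per day: day 1: 11, day 2: 8, day 3: 4, day 4: 0, day 5: 0.
Peak is 11.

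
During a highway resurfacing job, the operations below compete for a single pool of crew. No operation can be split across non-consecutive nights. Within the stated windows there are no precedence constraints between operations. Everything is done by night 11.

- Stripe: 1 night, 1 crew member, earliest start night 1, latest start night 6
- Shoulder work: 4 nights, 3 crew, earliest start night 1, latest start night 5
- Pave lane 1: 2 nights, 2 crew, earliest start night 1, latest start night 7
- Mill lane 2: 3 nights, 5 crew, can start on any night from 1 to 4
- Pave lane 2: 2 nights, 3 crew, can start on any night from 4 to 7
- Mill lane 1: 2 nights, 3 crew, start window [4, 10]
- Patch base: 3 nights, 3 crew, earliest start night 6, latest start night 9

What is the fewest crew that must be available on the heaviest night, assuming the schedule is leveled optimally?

6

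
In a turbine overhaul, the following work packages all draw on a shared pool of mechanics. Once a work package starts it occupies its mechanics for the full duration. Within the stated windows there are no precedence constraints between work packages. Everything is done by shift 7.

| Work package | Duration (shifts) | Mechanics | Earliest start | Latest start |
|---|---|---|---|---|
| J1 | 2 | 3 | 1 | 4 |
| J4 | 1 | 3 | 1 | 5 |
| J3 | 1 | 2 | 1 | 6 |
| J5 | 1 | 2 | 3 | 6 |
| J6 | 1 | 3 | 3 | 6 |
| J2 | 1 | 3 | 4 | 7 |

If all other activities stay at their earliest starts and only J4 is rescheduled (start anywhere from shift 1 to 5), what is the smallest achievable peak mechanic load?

J4@1: s1:8  s2:3  s3:5  s4:3  s5:0  s6:0  s7:0 → peak 8
J4@2: s1:5  s2:6  s3:5  s4:3  s5:0  s6:0  s7:0 → peak 6
J4@3: s1:5  s2:3  s3:8  s4:3  s5:0  s6:0  s7:0 → peak 8
J4@4: s1:5  s2:3  s3:5  s4:6  s5:0  s6:0  s7:0 → peak 6
J4@5: s1:5  s2:3  s3:5  s4:3  s5:3  s6:0  s7:0 → peak 5
Best is J4@5, peak 5.

5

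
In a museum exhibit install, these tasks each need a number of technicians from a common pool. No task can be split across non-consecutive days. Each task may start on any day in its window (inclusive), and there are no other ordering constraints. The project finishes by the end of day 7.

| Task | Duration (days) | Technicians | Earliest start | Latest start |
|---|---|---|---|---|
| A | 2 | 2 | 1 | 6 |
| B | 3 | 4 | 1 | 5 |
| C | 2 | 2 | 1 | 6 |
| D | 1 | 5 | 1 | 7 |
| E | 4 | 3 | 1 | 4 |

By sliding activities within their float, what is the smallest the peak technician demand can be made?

Early-start (A@1, B@1, C@1, D@1, E@1) gives peak 16: d1:16  d2:11  d3:7  d4:3  d5:0  d6:0  d7:0.
Shift C→4, D→7, E→3.
Schedule A@1, B@1, C@4, D@7, E@3: d1:6  d2:6  d3:7  d4:5  d5:5  d6:3  d7:5 — peak 7.

7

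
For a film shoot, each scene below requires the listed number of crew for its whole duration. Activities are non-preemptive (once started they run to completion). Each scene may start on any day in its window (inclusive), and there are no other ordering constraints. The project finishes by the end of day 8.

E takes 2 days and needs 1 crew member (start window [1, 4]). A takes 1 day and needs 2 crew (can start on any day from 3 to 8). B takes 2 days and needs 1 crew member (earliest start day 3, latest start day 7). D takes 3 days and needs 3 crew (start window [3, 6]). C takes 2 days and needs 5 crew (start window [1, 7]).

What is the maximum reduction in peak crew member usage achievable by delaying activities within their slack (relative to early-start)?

Early-start peak: d1:6  d2:6  d3:6  d4:4  d5:3  d6:0  d7:0  d8:0 ⇒ 6.
Leveled (E@1, A@3, B@3, D@4, C@7): d1:1  d2:1  d3:3  d4:4  d5:3  d6:3  d7:5  d8:5 ⇒ 5.
Reduction 6 − 5 = 1.

1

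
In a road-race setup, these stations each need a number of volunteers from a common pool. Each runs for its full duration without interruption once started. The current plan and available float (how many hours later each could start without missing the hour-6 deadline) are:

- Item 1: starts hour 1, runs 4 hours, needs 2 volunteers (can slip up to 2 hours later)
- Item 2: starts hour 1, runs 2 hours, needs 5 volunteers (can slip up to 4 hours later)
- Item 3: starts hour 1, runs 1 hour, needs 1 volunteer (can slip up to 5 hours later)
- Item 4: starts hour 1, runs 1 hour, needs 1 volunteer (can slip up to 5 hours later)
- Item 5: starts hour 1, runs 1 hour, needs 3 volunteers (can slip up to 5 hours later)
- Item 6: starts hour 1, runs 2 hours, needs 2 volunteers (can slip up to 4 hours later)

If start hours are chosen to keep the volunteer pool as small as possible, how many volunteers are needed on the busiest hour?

Early-start (Item 1@1, Item 2@1, Item 3@1, Item 4@1, Item 5@1, Item 6@1) gives peak 14: h1:14  h2:9  h3:2  h4:2  h5:0  h6:0.
Shift Item 2→5, Item 5→2, Item 6→3.
Schedule Item 1@1, Item 2@5, Item 3@1, Item 4@1, Item 5@2, Item 6@3: h1:4  h2:5  h3:4  h4:4  h5:5  h6:5 — peak 5.
Total volunteer-hours = 27 over 6 hours ⇒ peak ≥ ⌈27/6⌉ = 5, so 5 is optimal.

5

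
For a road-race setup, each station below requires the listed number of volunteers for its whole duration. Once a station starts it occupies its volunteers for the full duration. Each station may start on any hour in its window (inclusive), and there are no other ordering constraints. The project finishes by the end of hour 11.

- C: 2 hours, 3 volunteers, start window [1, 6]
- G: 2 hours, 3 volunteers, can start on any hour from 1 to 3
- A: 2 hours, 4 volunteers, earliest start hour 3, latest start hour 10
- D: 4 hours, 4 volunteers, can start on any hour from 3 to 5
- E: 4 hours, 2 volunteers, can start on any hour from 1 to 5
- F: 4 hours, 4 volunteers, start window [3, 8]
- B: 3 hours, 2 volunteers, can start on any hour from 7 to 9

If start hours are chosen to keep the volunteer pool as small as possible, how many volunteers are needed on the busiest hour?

8

Early-start (C@1, G@1, A@3, D@3, E@1, F@3, B@7) gives peak 14: h1:8  h2:8  h3:14  h4:14  h5:8  h6:8  h7:2  h8:2  h9:2  h10:0  h11:0.
Shift E→5, F→7.
Schedule C@1, G@1, A@3, D@3, E@5, F@7, B@7: h1:6  h2:6  h3:8  h4:8  h5:6  h6:6  h7:8  h8:8  h9:6  h10:4  h11:0 — peak 8.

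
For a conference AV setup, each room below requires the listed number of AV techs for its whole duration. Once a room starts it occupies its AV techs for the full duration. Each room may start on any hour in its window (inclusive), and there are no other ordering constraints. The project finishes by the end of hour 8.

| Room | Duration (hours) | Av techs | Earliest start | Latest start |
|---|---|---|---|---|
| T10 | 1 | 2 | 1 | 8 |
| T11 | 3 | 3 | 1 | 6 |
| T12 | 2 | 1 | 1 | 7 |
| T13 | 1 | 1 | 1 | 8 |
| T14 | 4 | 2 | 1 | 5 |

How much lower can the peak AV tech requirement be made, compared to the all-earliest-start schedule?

Early-start peak: h1:9  h2:6  h3:5  h4:2  h5:0  h6:0  h7:0  h8:0 ⇒ 9.
Leveled (T10@1, T11@2, T12@5, T13@1, T14@5): h1:3  h2:3  h3:3  h4:3  h5:3  h6:3  h7:2  h8:2 ⇒ 3.
Reduction 9 − 3 = 6.

6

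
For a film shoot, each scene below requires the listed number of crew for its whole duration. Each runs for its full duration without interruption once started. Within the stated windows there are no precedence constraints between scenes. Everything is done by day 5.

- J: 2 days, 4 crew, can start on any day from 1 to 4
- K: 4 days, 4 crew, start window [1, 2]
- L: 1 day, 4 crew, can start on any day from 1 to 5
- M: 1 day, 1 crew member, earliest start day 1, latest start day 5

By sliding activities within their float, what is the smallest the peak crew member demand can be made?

Early-start (J@1, K@1, L@1, M@1) gives peak 13: d1:13  d2:8  d3:4  d4:4  d5:0.
Shift L→3, M→4.
Schedule J@1, K@1, L@3, M@4: d1:8  d2:8  d3:8  d4:5  d5:0 — peak 8.

8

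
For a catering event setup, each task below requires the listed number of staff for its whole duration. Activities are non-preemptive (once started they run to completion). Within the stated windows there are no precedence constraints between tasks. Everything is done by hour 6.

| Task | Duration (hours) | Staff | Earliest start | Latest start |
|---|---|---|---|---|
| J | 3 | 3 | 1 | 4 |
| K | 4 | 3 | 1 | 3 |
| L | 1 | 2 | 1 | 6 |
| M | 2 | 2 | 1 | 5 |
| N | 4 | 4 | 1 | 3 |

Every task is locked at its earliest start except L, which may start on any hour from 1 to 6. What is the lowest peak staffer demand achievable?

12

L@1: h1:14  h2:12  h3:10  h4:7  h5:0  h6:0 → peak 14
L@2: h1:12  h2:14  h3:10  h4:7  h5:0  h6:0 → peak 14
L@3: h1:12  h2:12  h3:12  h4:7  h5:0  h6:0 → peak 12
L@4: h1:12  h2:12  h3:10  h4:9  h5:0  h6:0 → peak 12
L@5: h1:12  h2:12  h3:10  h4:7  h5:2  h6:0 → peak 12
L@6: h1:12  h2:12  h3:10  h4:7  h5:0  h6:2 → peak 12
Best is L@3, peak 12.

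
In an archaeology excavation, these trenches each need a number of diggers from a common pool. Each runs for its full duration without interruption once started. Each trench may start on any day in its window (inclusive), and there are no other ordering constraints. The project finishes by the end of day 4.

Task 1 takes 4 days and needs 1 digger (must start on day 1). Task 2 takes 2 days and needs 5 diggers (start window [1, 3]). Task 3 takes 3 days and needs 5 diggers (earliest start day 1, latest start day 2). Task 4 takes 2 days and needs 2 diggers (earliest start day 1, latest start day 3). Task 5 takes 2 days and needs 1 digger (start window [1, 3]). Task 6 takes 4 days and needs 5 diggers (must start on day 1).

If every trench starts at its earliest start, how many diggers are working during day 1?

At early start, day 1 has: Task 1, Task 2, Task 3, Task 4, Task 5, Task 6.
Demand: 1 + 5 + 5 + 2 + 1 + 5 = 19.

19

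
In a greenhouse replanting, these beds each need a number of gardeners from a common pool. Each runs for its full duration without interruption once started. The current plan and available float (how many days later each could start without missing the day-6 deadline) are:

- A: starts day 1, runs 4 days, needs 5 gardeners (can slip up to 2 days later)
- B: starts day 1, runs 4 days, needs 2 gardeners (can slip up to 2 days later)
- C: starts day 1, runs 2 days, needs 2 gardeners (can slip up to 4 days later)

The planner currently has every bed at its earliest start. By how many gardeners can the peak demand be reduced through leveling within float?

2

Early-start peak: d1:9  d2:9  d3:7  d4:7  d5:0  d6:0 ⇒ 9.
Leveled (A@1, B@1, C@5): d1:7  d2:7  d3:7  d4:7  d5:2  d6:2 ⇒ 7.
Reduction 9 − 7 = 2.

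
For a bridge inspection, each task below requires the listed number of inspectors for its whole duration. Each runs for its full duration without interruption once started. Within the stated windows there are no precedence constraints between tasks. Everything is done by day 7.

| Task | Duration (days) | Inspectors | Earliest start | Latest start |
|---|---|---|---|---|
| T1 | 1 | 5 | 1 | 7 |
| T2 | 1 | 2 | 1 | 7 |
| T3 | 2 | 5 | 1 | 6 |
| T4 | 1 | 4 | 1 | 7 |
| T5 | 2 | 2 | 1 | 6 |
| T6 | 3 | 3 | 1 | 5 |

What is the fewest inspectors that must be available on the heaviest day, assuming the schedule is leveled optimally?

5

Early-start (T1@1, T2@1, T3@1, T4@1, T5@1, T6@1) gives peak 21: d1:21  d2:10  d3:3  d4:0  d5:0  d6:0  d7:0.
Shift T2→2, T3→5, T4→7, T5→3, T6→2.
Schedule T1@1, T2@2, T3@5, T4@7, T5@3, T6@2: d1:5  d2:5  d3:5  d4:5  d5:5  d6:5  d7:4 — peak 5.
Total inspector-days = 34 over 7 days ⇒ peak ≥ ⌈34/7⌉ = 5, so 5 is optimal.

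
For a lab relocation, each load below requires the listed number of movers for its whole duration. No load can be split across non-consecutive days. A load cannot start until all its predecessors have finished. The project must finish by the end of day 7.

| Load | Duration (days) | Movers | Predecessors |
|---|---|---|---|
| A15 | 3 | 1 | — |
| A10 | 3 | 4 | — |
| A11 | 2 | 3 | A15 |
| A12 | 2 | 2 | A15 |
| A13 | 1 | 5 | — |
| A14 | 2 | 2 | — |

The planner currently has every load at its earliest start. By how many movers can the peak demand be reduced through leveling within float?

6

Early-start peak: d1:12  d2:7  d3:5  d4:5  d5:5  d6:0  d7:0 ⇒ 12.
Leveled (A15@1, A10@2, A11@5, A12@4, A13@1, A14@6): d1:6  d2:5  d3:5  d4:6  d5:5  d6:5  d7:2 ⇒ 6.
Reduction 12 − 6 = 6.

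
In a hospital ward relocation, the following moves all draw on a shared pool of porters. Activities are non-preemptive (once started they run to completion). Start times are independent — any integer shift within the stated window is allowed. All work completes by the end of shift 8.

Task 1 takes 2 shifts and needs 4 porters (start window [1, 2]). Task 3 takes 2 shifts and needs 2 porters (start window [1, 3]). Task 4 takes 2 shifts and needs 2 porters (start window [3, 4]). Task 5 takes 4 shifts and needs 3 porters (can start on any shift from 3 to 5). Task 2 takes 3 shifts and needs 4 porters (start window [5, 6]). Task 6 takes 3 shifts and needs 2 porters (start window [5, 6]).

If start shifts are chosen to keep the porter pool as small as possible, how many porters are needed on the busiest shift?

Schedule Task 1@1, Task 3@1, Task 4@3, Task 5@3, Task 2@5, Task 6@5: s1:6  s2:6  s3:5  s4:5  s5:9  s6:9  s7:6  s8:0 — peak 9.

9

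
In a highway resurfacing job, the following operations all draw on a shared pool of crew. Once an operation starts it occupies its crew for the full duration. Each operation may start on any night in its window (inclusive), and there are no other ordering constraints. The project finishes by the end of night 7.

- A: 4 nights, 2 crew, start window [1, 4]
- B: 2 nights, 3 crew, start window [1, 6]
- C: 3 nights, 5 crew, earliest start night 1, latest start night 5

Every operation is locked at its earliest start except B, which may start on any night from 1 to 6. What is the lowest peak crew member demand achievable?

7

B@1: n1:10  n2:10  n3:7  n4:2  n5:0  n6:0  n7:0 → peak 10
B@2: n1:7  n2:10  n3:10  n4:2  n5:0  n6:0  n7:0 → peak 10
B@3: n1:7  n2:7  n3:10  n4:5  n5:0  n6:0  n7:0 → peak 10
B@4: n1:7  n2:7  n3:7  n4:5  n5:3  n6:0  n7:0 → peak 7
B@5: n1:7  n2:7  n3:7  n4:2  n5:3  n6:3  n7:0 → peak 7
B@6: n1:7  n2:7  n3:7  n4:2  n5:0  n6:3  n7:3 → peak 7
Best is B@4, peak 7.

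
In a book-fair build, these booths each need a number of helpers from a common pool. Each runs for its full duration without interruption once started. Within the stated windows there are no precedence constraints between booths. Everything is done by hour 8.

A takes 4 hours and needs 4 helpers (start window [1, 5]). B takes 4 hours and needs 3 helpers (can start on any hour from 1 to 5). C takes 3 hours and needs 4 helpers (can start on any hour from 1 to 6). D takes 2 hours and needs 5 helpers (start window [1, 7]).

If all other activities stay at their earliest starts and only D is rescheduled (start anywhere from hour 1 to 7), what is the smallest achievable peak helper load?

11

D@1: h1:16  h2:16  h3:11  h4:7  h5:0  h6:0  h7:0  h8:0 → peak 16
D@2: h1:11  h2:16  h3:16  h4:7  h5:0  h6:0  h7:0  h8:0 → peak 16
D@3: h1:11  h2:11  h3:16  h4:12  h5:0  h6:0  h7:0  h8:0 → peak 16
D@4: h1:11  h2:11  h3:11  h4:12  h5:5  h6:0  h7:0  h8:0 → peak 12
D@5: h1:11  h2:11  h3:11  h4:7  h5:5  h6:5  h7:0  h8:0 → peak 11
D@6: h1:11  h2:11  h3:11  h4:7  h5:0  h6:5  h7:5  h8:0 → peak 11
D@7: h1:11  h2:11  h3:11  h4:7  h5:0  h6:0  h7:5  h8:5 → peak 11
Best is D@5, peak 11.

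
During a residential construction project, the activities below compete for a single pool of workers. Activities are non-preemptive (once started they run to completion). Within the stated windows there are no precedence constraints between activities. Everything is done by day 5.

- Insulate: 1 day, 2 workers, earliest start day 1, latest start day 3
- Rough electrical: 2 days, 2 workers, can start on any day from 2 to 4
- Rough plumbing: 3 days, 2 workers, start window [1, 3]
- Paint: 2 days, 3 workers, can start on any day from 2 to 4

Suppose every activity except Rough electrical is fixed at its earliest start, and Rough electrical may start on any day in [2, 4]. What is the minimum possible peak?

Rough electrical@2: d1:4  d2:7  d3:7  d4:0  d5:0 → peak 7
Rough electrical@3: d1:4  d2:5  d3:7  d4:2  d5:0 → peak 7
Rough electrical@4: d1:4  d2:5  d3:5  d4:2  d5:2 → peak 5
Best is Rough electrical@4, peak 5.

5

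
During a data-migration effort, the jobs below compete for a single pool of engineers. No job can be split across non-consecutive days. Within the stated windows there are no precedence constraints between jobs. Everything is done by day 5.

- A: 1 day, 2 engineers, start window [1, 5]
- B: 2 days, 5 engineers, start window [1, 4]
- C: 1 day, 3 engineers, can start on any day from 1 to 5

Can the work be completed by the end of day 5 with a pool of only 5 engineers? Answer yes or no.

yes

Schedule A@1, B@2, C@1: d1:5  d2:5  d3:5  d4:0  d5:0 — peak 5 ≤ 5.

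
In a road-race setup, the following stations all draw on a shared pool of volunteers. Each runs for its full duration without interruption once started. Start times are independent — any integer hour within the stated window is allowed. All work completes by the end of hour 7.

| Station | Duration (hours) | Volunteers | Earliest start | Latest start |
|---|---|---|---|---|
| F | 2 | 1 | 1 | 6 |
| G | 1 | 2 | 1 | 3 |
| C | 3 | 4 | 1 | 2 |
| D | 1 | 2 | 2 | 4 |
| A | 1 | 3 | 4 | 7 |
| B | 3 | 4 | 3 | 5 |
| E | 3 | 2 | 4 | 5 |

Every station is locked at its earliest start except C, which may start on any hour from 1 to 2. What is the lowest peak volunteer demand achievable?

C@1: h1:7  h2:7  h3:8  h4:9  h5:6  h6:2  h7:0 → peak 9
C@2: h1:3  h2:7  h3:8  h4:13  h5:6  h6:2  h7:0 → peak 13
Best is C@1, peak 9.

9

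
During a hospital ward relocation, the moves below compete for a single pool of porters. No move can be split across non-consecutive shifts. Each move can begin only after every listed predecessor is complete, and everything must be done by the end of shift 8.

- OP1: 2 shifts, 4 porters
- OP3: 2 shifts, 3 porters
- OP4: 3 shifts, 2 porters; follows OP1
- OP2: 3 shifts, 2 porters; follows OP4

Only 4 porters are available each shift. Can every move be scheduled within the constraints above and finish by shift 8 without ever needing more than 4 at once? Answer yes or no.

no

The minimum achievable peak is 5; 4 < 5, so no feasible schedule stays within the cap.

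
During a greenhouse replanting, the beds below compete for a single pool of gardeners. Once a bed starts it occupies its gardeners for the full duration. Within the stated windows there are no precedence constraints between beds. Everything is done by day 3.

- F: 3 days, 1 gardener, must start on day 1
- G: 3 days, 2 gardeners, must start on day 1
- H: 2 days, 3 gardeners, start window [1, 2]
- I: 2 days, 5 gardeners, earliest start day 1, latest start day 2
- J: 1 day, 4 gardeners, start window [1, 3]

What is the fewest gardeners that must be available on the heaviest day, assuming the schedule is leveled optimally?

11

Early-start (F@1, G@1, H@1, I@1, J@1) gives peak 15: d1:15  d2:11  d3:3.
Shift J→3.
Schedule F@1, G@1, H@1, I@1, J@3: d1:11  d2:11  d3:7 — peak 11.
No arrangement of the 12 feasible schedules does better.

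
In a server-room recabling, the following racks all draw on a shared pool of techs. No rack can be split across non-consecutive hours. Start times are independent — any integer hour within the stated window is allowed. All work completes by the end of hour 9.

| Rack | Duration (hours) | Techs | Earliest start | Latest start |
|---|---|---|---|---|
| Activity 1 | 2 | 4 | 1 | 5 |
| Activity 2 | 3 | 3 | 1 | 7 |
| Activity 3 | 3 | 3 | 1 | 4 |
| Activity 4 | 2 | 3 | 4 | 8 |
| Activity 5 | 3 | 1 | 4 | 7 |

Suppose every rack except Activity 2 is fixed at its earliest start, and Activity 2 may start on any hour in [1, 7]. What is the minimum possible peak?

Activity 2@1: h1:10  h2:10  h3:6  h4:4  h5:4  h6:1  h7:0  h8:0  h9:0 → peak 10
Activity 2@2: h1:7  h2:10  h3:6  h4:7  h5:4  h6:1  h7:0  h8:0  h9:0 → peak 10
Activity 2@3: h1:7  h2:7  h3:6  h4:7  h5:7  h6:1  h7:0  h8:0  h9:0 → peak 7
Activity 2@4: h1:7  h2:7  h3:3  h4:7  h5:7  h6:4  h7:0  h8:0  h9:0 → peak 7
Activity 2@5: h1:7  h2:7  h3:3  h4:4  h5:7  h6:4  h7:3  h8:0  h9:0 → peak 7
Activity 2@6: h1:7  h2:7  h3:3  h4:4  h5:4  h6:4  h7:3  h8:3  h9:0 → peak 7
Activity 2@7: h1:7  h2:7  h3:3  h4:4  h5:4  h6:1  h7:3  h8:3  h9:3 → peak 7
Best is Activity 2@3, peak 7.

7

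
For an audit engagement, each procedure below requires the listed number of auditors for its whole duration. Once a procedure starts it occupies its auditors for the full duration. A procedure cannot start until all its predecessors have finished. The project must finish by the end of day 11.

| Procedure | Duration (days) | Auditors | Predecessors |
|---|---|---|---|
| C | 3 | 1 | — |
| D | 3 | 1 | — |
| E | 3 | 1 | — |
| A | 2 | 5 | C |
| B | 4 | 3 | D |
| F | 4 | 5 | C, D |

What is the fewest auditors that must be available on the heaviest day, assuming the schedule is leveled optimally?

Early-start (C@1, D@1, E@1, A@4, B@4, F@4) gives peak 13: d1:3  d2:3  d3:3  d4:13  d5:13  d6:8  d7:8  d8:0  d9:0  d10:0  d11:0.
Shift F→6.
Schedule C@1, D@1, E@1, A@4, B@4, F@6: d1:3  d2:3  d3:3  d4:8  d5:8  d6:8  d7:8  d8:5  d9:5  d10:0  d11:0 — peak 8.

8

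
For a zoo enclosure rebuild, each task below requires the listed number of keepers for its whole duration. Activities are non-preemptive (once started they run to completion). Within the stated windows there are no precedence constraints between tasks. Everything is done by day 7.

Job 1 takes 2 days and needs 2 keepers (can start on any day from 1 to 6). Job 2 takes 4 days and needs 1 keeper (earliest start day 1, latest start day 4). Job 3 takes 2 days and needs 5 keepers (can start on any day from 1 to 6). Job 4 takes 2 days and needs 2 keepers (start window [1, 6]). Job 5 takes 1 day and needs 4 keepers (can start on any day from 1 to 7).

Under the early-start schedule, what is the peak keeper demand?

14

Early-start schedule: Job 1@1, Job 2@1, Job 3@1, Job 4@1, Job 5@1.
Load per day: day 1: 14, day 2: 10, day 3: 1, day 4: 1, day 5: 0, day 6: 0, day 7: 0.
Peak is 14.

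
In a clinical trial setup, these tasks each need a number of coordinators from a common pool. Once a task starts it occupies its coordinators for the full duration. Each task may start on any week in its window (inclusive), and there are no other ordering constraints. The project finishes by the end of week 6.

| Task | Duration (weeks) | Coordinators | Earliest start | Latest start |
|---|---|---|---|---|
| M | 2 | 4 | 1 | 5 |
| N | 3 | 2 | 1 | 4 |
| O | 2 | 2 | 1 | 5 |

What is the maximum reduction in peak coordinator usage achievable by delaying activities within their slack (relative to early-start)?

Early-start peak: w1:8  w2:8  w3:2  w4:0  w5:0  w6:0 ⇒ 8.
Leveled (M@1, N@3, O@3): w1:4  w2:4  w3:4  w4:4  w5:2  w6:0 ⇒ 4.
Reduction 8 − 4 = 4.

4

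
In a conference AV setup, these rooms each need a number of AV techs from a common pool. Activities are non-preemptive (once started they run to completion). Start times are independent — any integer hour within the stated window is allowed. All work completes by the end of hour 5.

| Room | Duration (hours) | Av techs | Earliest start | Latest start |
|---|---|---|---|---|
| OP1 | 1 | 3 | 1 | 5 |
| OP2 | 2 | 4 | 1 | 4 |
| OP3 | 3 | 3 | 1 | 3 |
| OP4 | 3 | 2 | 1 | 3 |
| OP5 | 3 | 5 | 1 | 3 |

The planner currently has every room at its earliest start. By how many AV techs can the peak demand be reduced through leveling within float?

Early-start peak: h1:17  h2:14  h3:10  h4:0  h5:0 ⇒ 17.
Leveled (OP1@1, OP2@1, OP3@1, OP4@2, OP5@3): h1:10  h2:9  h3:10  h4:7  h5:5 ⇒ 10.
Reduction 17 − 10 = 7.

7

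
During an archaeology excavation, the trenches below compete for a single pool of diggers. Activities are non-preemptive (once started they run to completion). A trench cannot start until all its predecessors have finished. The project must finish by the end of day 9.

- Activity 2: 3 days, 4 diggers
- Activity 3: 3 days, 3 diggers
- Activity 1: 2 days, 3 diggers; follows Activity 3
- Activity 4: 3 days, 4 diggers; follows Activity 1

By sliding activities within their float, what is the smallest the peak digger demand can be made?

Schedule Activity 2@1, Activity 3@1, Activity 1@4, Activity 4@6: d1:7  d2:7  d3:7  d4:3  d5:3  d6:4  d7:4  d8:4  d9:0 — peak 7.

7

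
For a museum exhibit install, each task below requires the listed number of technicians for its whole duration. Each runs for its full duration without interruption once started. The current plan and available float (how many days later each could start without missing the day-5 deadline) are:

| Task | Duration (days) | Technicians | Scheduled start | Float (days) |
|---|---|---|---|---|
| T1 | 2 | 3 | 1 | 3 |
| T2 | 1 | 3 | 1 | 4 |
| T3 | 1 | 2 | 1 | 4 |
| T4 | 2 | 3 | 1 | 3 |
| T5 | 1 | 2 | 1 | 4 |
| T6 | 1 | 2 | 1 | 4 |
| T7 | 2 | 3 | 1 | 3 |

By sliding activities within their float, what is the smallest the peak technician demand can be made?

Early-start (T1@1, T2@1, T3@1, T4@1, T5@1, T6@1, T7@1) gives peak 18: d1:18  d2:9  d3:0  d4:0  d5:0.
Shift T3→2, T4→3, T5→3, T6→5, T7→4.
Schedule T1@1, T2@1, T3@2, T4@3, T5@3, T6@5, T7@4: d1:6  d2:5  d3:5  d4:6  d5:5 — peak 6.
Total technician-days = 27 over 5 days ⇒ peak ≥ ⌈27/5⌉ = 6, so 6 is optimal.

6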